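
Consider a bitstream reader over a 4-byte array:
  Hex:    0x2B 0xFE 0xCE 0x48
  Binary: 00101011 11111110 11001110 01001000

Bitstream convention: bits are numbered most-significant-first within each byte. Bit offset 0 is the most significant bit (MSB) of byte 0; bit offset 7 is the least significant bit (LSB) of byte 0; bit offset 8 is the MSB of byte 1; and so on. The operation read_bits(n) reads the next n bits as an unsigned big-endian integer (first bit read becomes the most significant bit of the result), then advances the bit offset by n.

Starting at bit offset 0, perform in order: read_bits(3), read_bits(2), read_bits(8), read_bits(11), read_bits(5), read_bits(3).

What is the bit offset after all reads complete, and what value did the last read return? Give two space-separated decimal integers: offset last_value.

Read 1: bits[0:3] width=3 -> value=1 (bin 001); offset now 3 = byte 0 bit 3; 29 bits remain
Read 2: bits[3:5] width=2 -> value=1 (bin 01); offset now 5 = byte 0 bit 5; 27 bits remain
Read 3: bits[5:13] width=8 -> value=127 (bin 01111111); offset now 13 = byte 1 bit 5; 19 bits remain
Read 4: bits[13:24] width=11 -> value=1742 (bin 11011001110); offset now 24 = byte 3 bit 0; 8 bits remain
Read 5: bits[24:29] width=5 -> value=9 (bin 01001); offset now 29 = byte 3 bit 5; 3 bits remain
Read 6: bits[29:32] width=3 -> value=0 (bin 000); offset now 32 = byte 4 bit 0; 0 bits remain

Answer: 32 0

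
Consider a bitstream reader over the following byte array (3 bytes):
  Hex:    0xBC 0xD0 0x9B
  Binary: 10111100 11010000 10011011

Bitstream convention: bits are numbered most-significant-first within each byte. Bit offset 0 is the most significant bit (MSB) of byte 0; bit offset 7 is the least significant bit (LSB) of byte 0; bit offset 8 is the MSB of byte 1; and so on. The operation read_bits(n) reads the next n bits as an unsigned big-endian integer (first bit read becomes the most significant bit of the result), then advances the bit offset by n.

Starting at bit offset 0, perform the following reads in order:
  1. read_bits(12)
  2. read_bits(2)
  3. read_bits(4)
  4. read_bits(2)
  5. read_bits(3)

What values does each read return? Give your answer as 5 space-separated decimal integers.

Read 1: bits[0:12] width=12 -> value=3021 (bin 101111001101); offset now 12 = byte 1 bit 4; 12 bits remain
Read 2: bits[12:14] width=2 -> value=0 (bin 00); offset now 14 = byte 1 bit 6; 10 bits remain
Read 3: bits[14:18] width=4 -> value=2 (bin 0010); offset now 18 = byte 2 bit 2; 6 bits remain
Read 4: bits[18:20] width=2 -> value=1 (bin 01); offset now 20 = byte 2 bit 4; 4 bits remain
Read 5: bits[20:23] width=3 -> value=5 (bin 101); offset now 23 = byte 2 bit 7; 1 bits remain

Answer: 3021 0 2 1 5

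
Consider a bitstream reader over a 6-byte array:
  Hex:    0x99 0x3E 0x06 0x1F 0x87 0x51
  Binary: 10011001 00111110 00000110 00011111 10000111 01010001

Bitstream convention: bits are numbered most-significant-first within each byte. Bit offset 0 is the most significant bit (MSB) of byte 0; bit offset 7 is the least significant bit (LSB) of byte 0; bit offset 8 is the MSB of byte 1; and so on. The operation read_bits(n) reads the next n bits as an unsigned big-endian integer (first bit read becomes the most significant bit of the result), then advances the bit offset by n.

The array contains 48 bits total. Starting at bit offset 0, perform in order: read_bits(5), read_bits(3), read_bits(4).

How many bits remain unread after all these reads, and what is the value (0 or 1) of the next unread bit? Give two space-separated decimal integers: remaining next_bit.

Answer: 36 1

Derivation:
Read 1: bits[0:5] width=5 -> value=19 (bin 10011); offset now 5 = byte 0 bit 5; 43 bits remain
Read 2: bits[5:8] width=3 -> value=1 (bin 001); offset now 8 = byte 1 bit 0; 40 bits remain
Read 3: bits[8:12] width=4 -> value=3 (bin 0011); offset now 12 = byte 1 bit 4; 36 bits remain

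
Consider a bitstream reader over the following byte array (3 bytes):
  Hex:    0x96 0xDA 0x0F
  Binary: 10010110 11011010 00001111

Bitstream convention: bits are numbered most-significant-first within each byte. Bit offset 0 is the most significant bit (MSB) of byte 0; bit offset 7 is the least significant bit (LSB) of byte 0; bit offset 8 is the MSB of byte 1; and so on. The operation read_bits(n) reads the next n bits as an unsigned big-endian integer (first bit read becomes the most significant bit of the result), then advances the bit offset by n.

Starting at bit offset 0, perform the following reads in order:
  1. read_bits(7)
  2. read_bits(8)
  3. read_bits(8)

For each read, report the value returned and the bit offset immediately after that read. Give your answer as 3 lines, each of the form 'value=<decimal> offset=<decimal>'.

Read 1: bits[0:7] width=7 -> value=75 (bin 1001011); offset now 7 = byte 0 bit 7; 17 bits remain
Read 2: bits[7:15] width=8 -> value=109 (bin 01101101); offset now 15 = byte 1 bit 7; 9 bits remain
Read 3: bits[15:23] width=8 -> value=7 (bin 00000111); offset now 23 = byte 2 bit 7; 1 bits remain

Answer: value=75 offset=7
value=109 offset=15
value=7 offset=23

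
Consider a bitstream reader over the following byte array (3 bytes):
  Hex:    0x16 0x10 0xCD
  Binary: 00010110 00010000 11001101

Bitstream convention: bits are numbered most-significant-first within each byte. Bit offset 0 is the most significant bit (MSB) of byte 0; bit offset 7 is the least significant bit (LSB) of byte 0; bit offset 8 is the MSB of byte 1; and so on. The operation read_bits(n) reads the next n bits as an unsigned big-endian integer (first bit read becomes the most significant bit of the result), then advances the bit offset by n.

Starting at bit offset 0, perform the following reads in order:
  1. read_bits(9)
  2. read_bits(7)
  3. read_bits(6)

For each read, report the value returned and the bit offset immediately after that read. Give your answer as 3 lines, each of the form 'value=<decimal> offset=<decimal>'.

Read 1: bits[0:9] width=9 -> value=44 (bin 000101100); offset now 9 = byte 1 bit 1; 15 bits remain
Read 2: bits[9:16] width=7 -> value=16 (bin 0010000); offset now 16 = byte 2 bit 0; 8 bits remain
Read 3: bits[16:22] width=6 -> value=51 (bin 110011); offset now 22 = byte 2 bit 6; 2 bits remain

Answer: value=44 offset=9
value=16 offset=16
value=51 offset=22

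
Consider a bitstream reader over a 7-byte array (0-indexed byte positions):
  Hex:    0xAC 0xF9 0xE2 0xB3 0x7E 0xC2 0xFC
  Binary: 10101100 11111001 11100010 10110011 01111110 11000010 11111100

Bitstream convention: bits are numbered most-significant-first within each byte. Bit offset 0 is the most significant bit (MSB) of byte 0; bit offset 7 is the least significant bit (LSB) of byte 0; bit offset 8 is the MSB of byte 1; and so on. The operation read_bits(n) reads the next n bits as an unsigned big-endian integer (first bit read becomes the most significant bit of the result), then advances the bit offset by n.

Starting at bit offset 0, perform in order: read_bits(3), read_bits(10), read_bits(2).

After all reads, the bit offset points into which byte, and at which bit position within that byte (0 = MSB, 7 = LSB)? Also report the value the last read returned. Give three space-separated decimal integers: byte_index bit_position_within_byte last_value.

Answer: 1 7 0

Derivation:
Read 1: bits[0:3] width=3 -> value=5 (bin 101); offset now 3 = byte 0 bit 3; 53 bits remain
Read 2: bits[3:13] width=10 -> value=415 (bin 0110011111); offset now 13 = byte 1 bit 5; 43 bits remain
Read 3: bits[13:15] width=2 -> value=0 (bin 00); offset now 15 = byte 1 bit 7; 41 bits remain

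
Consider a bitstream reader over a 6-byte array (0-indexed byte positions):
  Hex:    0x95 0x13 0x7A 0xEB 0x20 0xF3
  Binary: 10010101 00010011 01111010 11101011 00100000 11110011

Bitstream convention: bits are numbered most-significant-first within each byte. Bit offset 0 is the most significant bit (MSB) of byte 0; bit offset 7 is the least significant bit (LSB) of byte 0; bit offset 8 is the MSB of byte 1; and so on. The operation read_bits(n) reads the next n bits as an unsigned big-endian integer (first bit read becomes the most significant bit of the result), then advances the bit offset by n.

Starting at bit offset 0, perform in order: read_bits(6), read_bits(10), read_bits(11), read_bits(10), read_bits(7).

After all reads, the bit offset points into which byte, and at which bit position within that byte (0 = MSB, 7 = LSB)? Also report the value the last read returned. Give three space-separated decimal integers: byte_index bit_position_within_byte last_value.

Read 1: bits[0:6] width=6 -> value=37 (bin 100101); offset now 6 = byte 0 bit 6; 42 bits remain
Read 2: bits[6:16] width=10 -> value=275 (bin 0100010011); offset now 16 = byte 2 bit 0; 32 bits remain
Read 3: bits[16:27] width=11 -> value=983 (bin 01111010111); offset now 27 = byte 3 bit 3; 21 bits remain
Read 4: bits[27:37] width=10 -> value=356 (bin 0101100100); offset now 37 = byte 4 bit 5; 11 bits remain
Read 5: bits[37:44] width=7 -> value=15 (bin 0001111); offset now 44 = byte 5 bit 4; 4 bits remain

Answer: 5 4 15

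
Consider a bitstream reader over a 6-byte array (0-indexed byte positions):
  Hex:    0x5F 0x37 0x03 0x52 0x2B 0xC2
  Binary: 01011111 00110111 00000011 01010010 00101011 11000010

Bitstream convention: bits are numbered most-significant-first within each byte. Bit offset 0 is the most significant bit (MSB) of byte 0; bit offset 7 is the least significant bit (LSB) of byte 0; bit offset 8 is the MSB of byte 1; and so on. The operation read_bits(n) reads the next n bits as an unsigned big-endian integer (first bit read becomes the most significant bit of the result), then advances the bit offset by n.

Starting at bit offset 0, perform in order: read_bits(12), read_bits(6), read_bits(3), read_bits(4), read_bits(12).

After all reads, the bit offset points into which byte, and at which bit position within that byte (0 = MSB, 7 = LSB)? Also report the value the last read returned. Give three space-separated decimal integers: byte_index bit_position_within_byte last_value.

Read 1: bits[0:12] width=12 -> value=1523 (bin 010111110011); offset now 12 = byte 1 bit 4; 36 bits remain
Read 2: bits[12:18] width=6 -> value=28 (bin 011100); offset now 18 = byte 2 bit 2; 30 bits remain
Read 3: bits[18:21] width=3 -> value=0 (bin 000); offset now 21 = byte 2 bit 5; 27 bits remain
Read 4: bits[21:25] width=4 -> value=6 (bin 0110); offset now 25 = byte 3 bit 1; 23 bits remain
Read 5: bits[25:37] width=12 -> value=2629 (bin 101001000101); offset now 37 = byte 4 bit 5; 11 bits remain

Answer: 4 5 2629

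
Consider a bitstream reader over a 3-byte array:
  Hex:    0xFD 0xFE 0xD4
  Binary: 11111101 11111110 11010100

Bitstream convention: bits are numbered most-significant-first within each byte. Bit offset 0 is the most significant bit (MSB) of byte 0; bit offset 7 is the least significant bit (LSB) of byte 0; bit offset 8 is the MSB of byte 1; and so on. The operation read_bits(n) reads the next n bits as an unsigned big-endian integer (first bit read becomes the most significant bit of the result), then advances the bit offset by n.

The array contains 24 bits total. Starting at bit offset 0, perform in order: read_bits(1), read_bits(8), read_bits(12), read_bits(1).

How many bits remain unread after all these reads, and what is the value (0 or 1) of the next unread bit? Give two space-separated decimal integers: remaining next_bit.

Answer: 2 0

Derivation:
Read 1: bits[0:1] width=1 -> value=1 (bin 1); offset now 1 = byte 0 bit 1; 23 bits remain
Read 2: bits[1:9] width=8 -> value=251 (bin 11111011); offset now 9 = byte 1 bit 1; 15 bits remain
Read 3: bits[9:21] width=12 -> value=4058 (bin 111111011010); offset now 21 = byte 2 bit 5; 3 bits remain
Read 4: bits[21:22] width=1 -> value=1 (bin 1); offset now 22 = byte 2 bit 6; 2 bits remain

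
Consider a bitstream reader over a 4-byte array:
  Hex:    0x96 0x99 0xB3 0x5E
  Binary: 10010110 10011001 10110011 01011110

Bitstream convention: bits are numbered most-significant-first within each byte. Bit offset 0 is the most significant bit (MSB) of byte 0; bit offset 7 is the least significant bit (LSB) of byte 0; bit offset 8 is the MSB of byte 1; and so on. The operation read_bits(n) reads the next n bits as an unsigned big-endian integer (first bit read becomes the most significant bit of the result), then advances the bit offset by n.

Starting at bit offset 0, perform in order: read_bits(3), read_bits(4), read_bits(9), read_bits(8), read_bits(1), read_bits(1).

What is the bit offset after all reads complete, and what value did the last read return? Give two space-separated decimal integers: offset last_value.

Read 1: bits[0:3] width=3 -> value=4 (bin 100); offset now 3 = byte 0 bit 3; 29 bits remain
Read 2: bits[3:7] width=4 -> value=11 (bin 1011); offset now 7 = byte 0 bit 7; 25 bits remain
Read 3: bits[7:16] width=9 -> value=153 (bin 010011001); offset now 16 = byte 2 bit 0; 16 bits remain
Read 4: bits[16:24] width=8 -> value=179 (bin 10110011); offset now 24 = byte 3 bit 0; 8 bits remain
Read 5: bits[24:25] width=1 -> value=0 (bin 0); offset now 25 = byte 3 bit 1; 7 bits remain
Read 6: bits[25:26] width=1 -> value=1 (bin 1); offset now 26 = byte 3 bit 2; 6 bits remain

Answer: 26 1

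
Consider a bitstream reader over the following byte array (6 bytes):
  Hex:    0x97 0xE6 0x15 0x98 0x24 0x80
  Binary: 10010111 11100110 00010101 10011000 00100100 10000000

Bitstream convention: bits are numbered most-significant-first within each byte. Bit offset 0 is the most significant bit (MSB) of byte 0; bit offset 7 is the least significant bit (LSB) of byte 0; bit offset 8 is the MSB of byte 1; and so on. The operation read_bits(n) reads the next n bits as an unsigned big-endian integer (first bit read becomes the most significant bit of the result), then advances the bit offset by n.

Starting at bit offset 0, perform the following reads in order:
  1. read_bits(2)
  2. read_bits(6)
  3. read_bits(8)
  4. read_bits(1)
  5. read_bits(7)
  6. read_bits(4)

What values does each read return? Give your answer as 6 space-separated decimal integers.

Read 1: bits[0:2] width=2 -> value=2 (bin 10); offset now 2 = byte 0 bit 2; 46 bits remain
Read 2: bits[2:8] width=6 -> value=23 (bin 010111); offset now 8 = byte 1 bit 0; 40 bits remain
Read 3: bits[8:16] width=8 -> value=230 (bin 11100110); offset now 16 = byte 2 bit 0; 32 bits remain
Read 4: bits[16:17] width=1 -> value=0 (bin 0); offset now 17 = byte 2 bit 1; 31 bits remain
Read 5: bits[17:24] width=7 -> value=21 (bin 0010101); offset now 24 = byte 3 bit 0; 24 bits remain
Read 6: bits[24:28] width=4 -> value=9 (bin 1001); offset now 28 = byte 3 bit 4; 20 bits remain

Answer: 2 23 230 0 21 9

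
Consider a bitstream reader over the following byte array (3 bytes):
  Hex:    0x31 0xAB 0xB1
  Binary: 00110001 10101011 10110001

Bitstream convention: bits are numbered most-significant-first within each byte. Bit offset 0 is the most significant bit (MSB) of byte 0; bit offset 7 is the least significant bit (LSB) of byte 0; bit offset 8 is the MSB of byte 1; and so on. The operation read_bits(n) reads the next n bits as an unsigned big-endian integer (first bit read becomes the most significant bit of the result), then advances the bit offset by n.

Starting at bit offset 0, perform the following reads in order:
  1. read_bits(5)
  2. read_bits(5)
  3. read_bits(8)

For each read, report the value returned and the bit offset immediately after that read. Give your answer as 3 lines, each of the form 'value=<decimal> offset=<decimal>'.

Read 1: bits[0:5] width=5 -> value=6 (bin 00110); offset now 5 = byte 0 bit 5; 19 bits remain
Read 2: bits[5:10] width=5 -> value=6 (bin 00110); offset now 10 = byte 1 bit 2; 14 bits remain
Read 3: bits[10:18] width=8 -> value=174 (bin 10101110); offset now 18 = byte 2 bit 2; 6 bits remain

Answer: value=6 offset=5
value=6 offset=10
value=174 offset=18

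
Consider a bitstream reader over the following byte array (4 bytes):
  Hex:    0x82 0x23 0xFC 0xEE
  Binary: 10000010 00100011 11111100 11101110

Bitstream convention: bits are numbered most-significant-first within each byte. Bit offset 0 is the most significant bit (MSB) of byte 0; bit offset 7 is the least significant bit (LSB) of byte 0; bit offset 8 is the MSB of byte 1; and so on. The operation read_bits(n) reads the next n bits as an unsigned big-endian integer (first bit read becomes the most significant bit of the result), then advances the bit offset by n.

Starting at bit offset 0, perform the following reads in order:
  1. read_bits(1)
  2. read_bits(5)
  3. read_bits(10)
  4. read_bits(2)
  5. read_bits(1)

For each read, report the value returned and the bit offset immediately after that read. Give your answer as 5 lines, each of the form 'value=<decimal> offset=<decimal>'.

Read 1: bits[0:1] width=1 -> value=1 (bin 1); offset now 1 = byte 0 bit 1; 31 bits remain
Read 2: bits[1:6] width=5 -> value=0 (bin 00000); offset now 6 = byte 0 bit 6; 26 bits remain
Read 3: bits[6:16] width=10 -> value=547 (bin 1000100011); offset now 16 = byte 2 bit 0; 16 bits remain
Read 4: bits[16:18] width=2 -> value=3 (bin 11); offset now 18 = byte 2 bit 2; 14 bits remain
Read 5: bits[18:19] width=1 -> value=1 (bin 1); offset now 19 = byte 2 bit 3; 13 bits remain

Answer: value=1 offset=1
value=0 offset=6
value=547 offset=16
value=3 offset=18
value=1 offset=19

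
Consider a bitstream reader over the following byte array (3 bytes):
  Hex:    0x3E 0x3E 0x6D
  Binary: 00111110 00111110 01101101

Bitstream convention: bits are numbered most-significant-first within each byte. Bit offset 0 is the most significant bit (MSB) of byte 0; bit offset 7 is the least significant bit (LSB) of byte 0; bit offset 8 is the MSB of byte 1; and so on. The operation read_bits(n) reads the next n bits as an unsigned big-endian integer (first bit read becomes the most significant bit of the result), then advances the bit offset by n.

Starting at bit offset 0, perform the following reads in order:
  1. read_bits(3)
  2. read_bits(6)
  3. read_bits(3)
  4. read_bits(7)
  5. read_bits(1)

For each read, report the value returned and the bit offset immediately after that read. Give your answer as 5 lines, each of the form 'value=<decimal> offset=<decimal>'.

Read 1: bits[0:3] width=3 -> value=1 (bin 001); offset now 3 = byte 0 bit 3; 21 bits remain
Read 2: bits[3:9] width=6 -> value=60 (bin 111100); offset now 9 = byte 1 bit 1; 15 bits remain
Read 3: bits[9:12] width=3 -> value=3 (bin 011); offset now 12 = byte 1 bit 4; 12 bits remain
Read 4: bits[12:19] width=7 -> value=115 (bin 1110011); offset now 19 = byte 2 bit 3; 5 bits remain
Read 5: bits[19:20] width=1 -> value=0 (bin 0); offset now 20 = byte 2 bit 4; 4 bits remain

Answer: value=1 offset=3
value=60 offset=9
value=3 offset=12
value=115 offset=19
value=0 offset=20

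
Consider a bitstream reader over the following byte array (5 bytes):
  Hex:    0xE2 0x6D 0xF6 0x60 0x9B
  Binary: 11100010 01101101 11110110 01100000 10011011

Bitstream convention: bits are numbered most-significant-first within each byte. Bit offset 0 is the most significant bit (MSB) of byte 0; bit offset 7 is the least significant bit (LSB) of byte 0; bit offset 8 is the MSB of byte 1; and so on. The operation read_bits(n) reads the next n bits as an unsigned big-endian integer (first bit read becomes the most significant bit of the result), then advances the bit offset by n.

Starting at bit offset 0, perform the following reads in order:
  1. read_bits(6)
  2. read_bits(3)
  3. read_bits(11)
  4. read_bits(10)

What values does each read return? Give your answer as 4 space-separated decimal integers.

Answer: 56 4 1759 408

Derivation:
Read 1: bits[0:6] width=6 -> value=56 (bin 111000); offset now 6 = byte 0 bit 6; 34 bits remain
Read 2: bits[6:9] width=3 -> value=4 (bin 100); offset now 9 = byte 1 bit 1; 31 bits remain
Read 3: bits[9:20] width=11 -> value=1759 (bin 11011011111); offset now 20 = byte 2 bit 4; 20 bits remain
Read 4: bits[20:30] width=10 -> value=408 (bin 0110011000); offset now 30 = byte 3 bit 6; 10 bits remain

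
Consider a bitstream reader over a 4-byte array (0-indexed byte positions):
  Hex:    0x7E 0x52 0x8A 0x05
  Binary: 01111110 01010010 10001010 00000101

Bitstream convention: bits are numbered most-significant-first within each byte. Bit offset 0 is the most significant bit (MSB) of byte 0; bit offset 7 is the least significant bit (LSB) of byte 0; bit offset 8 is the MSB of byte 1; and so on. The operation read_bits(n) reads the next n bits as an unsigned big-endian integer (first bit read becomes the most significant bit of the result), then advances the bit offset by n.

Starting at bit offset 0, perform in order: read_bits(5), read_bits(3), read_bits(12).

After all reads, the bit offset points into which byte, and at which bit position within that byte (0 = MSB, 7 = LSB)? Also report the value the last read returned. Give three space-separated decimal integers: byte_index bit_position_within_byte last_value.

Read 1: bits[0:5] width=5 -> value=15 (bin 01111); offset now 5 = byte 0 bit 5; 27 bits remain
Read 2: bits[5:8] width=3 -> value=6 (bin 110); offset now 8 = byte 1 bit 0; 24 bits remain
Read 3: bits[8:20] width=12 -> value=1320 (bin 010100101000); offset now 20 = byte 2 bit 4; 12 bits remain

Answer: 2 4 1320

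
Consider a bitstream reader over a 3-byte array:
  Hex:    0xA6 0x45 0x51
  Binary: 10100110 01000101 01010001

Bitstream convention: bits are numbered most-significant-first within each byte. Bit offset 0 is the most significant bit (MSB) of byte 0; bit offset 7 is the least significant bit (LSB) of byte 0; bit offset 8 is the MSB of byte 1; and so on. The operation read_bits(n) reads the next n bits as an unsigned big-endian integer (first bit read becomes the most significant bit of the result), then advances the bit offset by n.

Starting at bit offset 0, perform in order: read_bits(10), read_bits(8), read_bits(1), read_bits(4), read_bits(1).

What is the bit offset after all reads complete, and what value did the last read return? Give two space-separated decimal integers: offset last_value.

Read 1: bits[0:10] width=10 -> value=665 (bin 1010011001); offset now 10 = byte 1 bit 2; 14 bits remain
Read 2: bits[10:18] width=8 -> value=21 (bin 00010101); offset now 18 = byte 2 bit 2; 6 bits remain
Read 3: bits[18:19] width=1 -> value=0 (bin 0); offset now 19 = byte 2 bit 3; 5 bits remain
Read 4: bits[19:23] width=4 -> value=8 (bin 1000); offset now 23 = byte 2 bit 7; 1 bits remain
Read 5: bits[23:24] width=1 -> value=1 (bin 1); offset now 24 = byte 3 bit 0; 0 bits remain

Answer: 24 1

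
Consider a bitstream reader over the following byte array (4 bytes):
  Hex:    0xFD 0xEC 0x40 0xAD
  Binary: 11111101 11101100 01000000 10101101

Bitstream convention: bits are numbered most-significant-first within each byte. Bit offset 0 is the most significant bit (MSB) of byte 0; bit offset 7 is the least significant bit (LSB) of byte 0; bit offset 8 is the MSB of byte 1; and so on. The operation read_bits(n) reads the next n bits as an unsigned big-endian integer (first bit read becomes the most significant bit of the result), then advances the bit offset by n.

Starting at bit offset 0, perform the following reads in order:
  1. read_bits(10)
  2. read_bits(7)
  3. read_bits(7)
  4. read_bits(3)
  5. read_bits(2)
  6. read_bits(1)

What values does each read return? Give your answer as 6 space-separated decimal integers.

Read 1: bits[0:10] width=10 -> value=1015 (bin 1111110111); offset now 10 = byte 1 bit 2; 22 bits remain
Read 2: bits[10:17] width=7 -> value=88 (bin 1011000); offset now 17 = byte 2 bit 1; 15 bits remain
Read 3: bits[17:24] width=7 -> value=64 (bin 1000000); offset now 24 = byte 3 bit 0; 8 bits remain
Read 4: bits[24:27] width=3 -> value=5 (bin 101); offset now 27 = byte 3 bit 3; 5 bits remain
Read 5: bits[27:29] width=2 -> value=1 (bin 01); offset now 29 = byte 3 bit 5; 3 bits remain
Read 6: bits[29:30] width=1 -> value=1 (bin 1); offset now 30 = byte 3 bit 6; 2 bits remain

Answer: 1015 88 64 5 1 1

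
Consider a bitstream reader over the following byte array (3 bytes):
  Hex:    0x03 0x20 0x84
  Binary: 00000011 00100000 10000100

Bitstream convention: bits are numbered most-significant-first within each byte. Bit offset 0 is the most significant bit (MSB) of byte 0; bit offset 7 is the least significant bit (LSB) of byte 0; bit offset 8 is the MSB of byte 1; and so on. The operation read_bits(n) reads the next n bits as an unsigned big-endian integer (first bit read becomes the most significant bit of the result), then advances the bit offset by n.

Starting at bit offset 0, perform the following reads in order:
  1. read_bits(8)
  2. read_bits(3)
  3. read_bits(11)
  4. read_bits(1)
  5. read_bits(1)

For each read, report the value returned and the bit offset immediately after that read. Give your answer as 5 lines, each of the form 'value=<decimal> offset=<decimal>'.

Read 1: bits[0:8] width=8 -> value=3 (bin 00000011); offset now 8 = byte 1 bit 0; 16 bits remain
Read 2: bits[8:11] width=3 -> value=1 (bin 001); offset now 11 = byte 1 bit 3; 13 bits remain
Read 3: bits[11:22] width=11 -> value=33 (bin 00000100001); offset now 22 = byte 2 bit 6; 2 bits remain
Read 4: bits[22:23] width=1 -> value=0 (bin 0); offset now 23 = byte 2 bit 7; 1 bits remain
Read 5: bits[23:24] width=1 -> value=0 (bin 0); offset now 24 = byte 3 bit 0; 0 bits remain

Answer: value=3 offset=8
value=1 offset=11
value=33 offset=22
value=0 offset=23
value=0 offset=24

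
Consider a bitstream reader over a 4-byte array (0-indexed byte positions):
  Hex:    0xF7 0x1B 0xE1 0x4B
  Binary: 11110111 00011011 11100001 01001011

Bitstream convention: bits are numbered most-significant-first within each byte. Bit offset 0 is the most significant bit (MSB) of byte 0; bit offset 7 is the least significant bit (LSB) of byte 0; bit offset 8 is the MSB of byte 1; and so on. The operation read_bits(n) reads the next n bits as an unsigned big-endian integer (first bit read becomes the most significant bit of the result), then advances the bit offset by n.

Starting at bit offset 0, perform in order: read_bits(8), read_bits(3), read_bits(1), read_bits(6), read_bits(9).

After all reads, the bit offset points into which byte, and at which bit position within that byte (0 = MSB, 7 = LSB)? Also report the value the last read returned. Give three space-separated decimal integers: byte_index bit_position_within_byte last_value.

Answer: 3 3 266

Derivation:
Read 1: bits[0:8] width=8 -> value=247 (bin 11110111); offset now 8 = byte 1 bit 0; 24 bits remain
Read 2: bits[8:11] width=3 -> value=0 (bin 000); offset now 11 = byte 1 bit 3; 21 bits remain
Read 3: bits[11:12] width=1 -> value=1 (bin 1); offset now 12 = byte 1 bit 4; 20 bits remain
Read 4: bits[12:18] width=6 -> value=47 (bin 101111); offset now 18 = byte 2 bit 2; 14 bits remain
Read 5: bits[18:27] width=9 -> value=266 (bin 100001010); offset now 27 = byte 3 bit 3; 5 bits remain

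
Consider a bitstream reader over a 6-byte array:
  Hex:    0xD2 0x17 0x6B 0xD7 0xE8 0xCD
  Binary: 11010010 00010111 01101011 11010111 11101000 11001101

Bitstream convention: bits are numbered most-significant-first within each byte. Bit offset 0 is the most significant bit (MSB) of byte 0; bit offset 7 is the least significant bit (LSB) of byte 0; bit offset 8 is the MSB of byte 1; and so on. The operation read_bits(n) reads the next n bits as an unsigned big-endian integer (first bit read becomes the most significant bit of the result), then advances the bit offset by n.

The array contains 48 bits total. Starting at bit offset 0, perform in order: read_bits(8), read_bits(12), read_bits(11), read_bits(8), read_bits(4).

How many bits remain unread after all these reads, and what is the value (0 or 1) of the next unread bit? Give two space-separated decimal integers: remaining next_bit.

Read 1: bits[0:8] width=8 -> value=210 (bin 11010010); offset now 8 = byte 1 bit 0; 40 bits remain
Read 2: bits[8:20] width=12 -> value=374 (bin 000101110110); offset now 20 = byte 2 bit 4; 28 bits remain
Read 3: bits[20:31] width=11 -> value=1515 (bin 10111101011); offset now 31 = byte 3 bit 7; 17 bits remain
Read 4: bits[31:39] width=8 -> value=244 (bin 11110100); offset now 39 = byte 4 bit 7; 9 bits remain
Read 5: bits[39:43] width=4 -> value=6 (bin 0110); offset now 43 = byte 5 bit 3; 5 bits remain

Answer: 5 0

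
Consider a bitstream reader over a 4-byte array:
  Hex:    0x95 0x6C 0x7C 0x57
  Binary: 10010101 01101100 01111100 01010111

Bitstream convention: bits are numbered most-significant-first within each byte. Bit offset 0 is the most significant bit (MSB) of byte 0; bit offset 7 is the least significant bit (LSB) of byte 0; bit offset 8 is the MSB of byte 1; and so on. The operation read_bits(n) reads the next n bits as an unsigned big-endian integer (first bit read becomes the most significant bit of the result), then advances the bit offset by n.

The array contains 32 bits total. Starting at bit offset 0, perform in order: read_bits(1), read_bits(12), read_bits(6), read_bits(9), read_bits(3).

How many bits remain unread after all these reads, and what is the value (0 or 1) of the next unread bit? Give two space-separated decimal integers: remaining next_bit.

Answer: 1 1

Derivation:
Read 1: bits[0:1] width=1 -> value=1 (bin 1); offset now 1 = byte 0 bit 1; 31 bits remain
Read 2: bits[1:13] width=12 -> value=685 (bin 001010101101); offset now 13 = byte 1 bit 5; 19 bits remain
Read 3: bits[13:19] width=6 -> value=35 (bin 100011); offset now 19 = byte 2 bit 3; 13 bits remain
Read 4: bits[19:28] width=9 -> value=453 (bin 111000101); offset now 28 = byte 3 bit 4; 4 bits remain
Read 5: bits[28:31] width=3 -> value=3 (bin 011); offset now 31 = byte 3 bit 7; 1 bits remain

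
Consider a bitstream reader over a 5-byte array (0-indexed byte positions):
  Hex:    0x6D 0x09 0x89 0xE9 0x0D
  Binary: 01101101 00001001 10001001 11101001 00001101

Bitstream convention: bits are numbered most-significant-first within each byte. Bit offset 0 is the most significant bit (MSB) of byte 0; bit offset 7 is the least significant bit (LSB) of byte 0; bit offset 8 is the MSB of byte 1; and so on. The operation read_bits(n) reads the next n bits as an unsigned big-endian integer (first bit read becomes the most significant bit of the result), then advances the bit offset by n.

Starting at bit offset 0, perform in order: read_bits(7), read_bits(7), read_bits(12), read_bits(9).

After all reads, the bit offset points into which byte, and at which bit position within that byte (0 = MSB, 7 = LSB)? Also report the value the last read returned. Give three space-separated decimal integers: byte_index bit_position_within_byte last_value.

Answer: 4 3 328

Derivation:
Read 1: bits[0:7] width=7 -> value=54 (bin 0110110); offset now 7 = byte 0 bit 7; 33 bits remain
Read 2: bits[7:14] width=7 -> value=66 (bin 1000010); offset now 14 = byte 1 bit 6; 26 bits remain
Read 3: bits[14:26] width=12 -> value=1575 (bin 011000100111); offset now 26 = byte 3 bit 2; 14 bits remain
Read 4: bits[26:35] width=9 -> value=328 (bin 101001000); offset now 35 = byte 4 bit 3; 5 bits remain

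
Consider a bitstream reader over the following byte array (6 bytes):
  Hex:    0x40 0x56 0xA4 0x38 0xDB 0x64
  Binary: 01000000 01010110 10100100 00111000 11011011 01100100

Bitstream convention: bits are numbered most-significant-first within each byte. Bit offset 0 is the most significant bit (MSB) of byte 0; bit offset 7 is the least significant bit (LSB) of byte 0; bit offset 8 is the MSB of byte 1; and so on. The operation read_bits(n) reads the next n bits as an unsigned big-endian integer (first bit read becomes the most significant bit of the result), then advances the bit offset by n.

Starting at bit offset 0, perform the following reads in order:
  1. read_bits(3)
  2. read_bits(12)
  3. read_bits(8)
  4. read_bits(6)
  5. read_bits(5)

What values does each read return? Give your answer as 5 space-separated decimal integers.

Answer: 2 43 82 7 3

Derivation:
Read 1: bits[0:3] width=3 -> value=2 (bin 010); offset now 3 = byte 0 bit 3; 45 bits remain
Read 2: bits[3:15] width=12 -> value=43 (bin 000000101011); offset now 15 = byte 1 bit 7; 33 bits remain
Read 3: bits[15:23] width=8 -> value=82 (bin 01010010); offset now 23 = byte 2 bit 7; 25 bits remain
Read 4: bits[23:29] width=6 -> value=7 (bin 000111); offset now 29 = byte 3 bit 5; 19 bits remain
Read 5: bits[29:34] width=5 -> value=3 (bin 00011); offset now 34 = byte 4 bit 2; 14 bits remain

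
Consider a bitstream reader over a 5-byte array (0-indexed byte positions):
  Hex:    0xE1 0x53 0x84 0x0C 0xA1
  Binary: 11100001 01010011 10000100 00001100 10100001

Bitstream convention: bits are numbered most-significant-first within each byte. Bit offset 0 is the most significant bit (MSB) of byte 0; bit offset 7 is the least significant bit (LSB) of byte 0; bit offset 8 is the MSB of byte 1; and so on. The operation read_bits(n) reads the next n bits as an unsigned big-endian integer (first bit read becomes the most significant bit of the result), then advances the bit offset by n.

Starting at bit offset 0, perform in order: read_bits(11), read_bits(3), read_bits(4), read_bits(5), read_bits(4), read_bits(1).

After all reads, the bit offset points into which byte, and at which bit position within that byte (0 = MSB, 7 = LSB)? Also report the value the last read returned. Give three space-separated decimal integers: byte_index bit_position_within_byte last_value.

Read 1: bits[0:11] width=11 -> value=1802 (bin 11100001010); offset now 11 = byte 1 bit 3; 29 bits remain
Read 2: bits[11:14] width=3 -> value=4 (bin 100); offset now 14 = byte 1 bit 6; 26 bits remain
Read 3: bits[14:18] width=4 -> value=14 (bin 1110); offset now 18 = byte 2 bit 2; 22 bits remain
Read 4: bits[18:23] width=5 -> value=2 (bin 00010); offset now 23 = byte 2 bit 7; 17 bits remain
Read 5: bits[23:27] width=4 -> value=0 (bin 0000); offset now 27 = byte 3 bit 3; 13 bits remain
Read 6: bits[27:28] width=1 -> value=0 (bin 0); offset now 28 = byte 3 bit 4; 12 bits remain

Answer: 3 4 0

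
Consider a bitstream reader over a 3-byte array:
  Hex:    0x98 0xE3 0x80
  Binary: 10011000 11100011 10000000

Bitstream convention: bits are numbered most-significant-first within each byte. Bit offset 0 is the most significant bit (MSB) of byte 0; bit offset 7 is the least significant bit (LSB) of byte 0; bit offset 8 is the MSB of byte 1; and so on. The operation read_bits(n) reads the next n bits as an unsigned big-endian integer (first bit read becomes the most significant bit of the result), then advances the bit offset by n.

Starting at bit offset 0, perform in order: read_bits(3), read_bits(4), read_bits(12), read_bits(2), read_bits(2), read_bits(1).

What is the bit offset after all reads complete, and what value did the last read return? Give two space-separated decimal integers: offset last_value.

Read 1: bits[0:3] width=3 -> value=4 (bin 100); offset now 3 = byte 0 bit 3; 21 bits remain
Read 2: bits[3:7] width=4 -> value=12 (bin 1100); offset now 7 = byte 0 bit 7; 17 bits remain
Read 3: bits[7:19] width=12 -> value=1820 (bin 011100011100); offset now 19 = byte 2 bit 3; 5 bits remain
Read 4: bits[19:21] width=2 -> value=0 (bin 00); offset now 21 = byte 2 bit 5; 3 bits remain
Read 5: bits[21:23] width=2 -> value=0 (bin 00); offset now 23 = byte 2 bit 7; 1 bits remain
Read 6: bits[23:24] width=1 -> value=0 (bin 0); offset now 24 = byte 3 bit 0; 0 bits remain

Answer: 24 0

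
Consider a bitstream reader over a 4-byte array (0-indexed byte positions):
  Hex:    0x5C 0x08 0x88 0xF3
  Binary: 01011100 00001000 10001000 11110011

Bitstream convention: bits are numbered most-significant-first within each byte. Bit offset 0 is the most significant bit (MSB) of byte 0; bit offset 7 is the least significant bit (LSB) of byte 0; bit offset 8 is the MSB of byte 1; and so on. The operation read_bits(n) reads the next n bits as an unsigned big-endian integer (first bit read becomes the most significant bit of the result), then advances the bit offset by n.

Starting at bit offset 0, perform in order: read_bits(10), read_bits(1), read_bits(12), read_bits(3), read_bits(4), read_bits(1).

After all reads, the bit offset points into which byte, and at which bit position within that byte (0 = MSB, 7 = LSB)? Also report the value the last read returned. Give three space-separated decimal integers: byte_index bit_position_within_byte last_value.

Read 1: bits[0:10] width=10 -> value=368 (bin 0101110000); offset now 10 = byte 1 bit 2; 22 bits remain
Read 2: bits[10:11] width=1 -> value=0 (bin 0); offset now 11 = byte 1 bit 3; 21 bits remain
Read 3: bits[11:23] width=12 -> value=1092 (bin 010001000100); offset now 23 = byte 2 bit 7; 9 bits remain
Read 4: bits[23:26] width=3 -> value=3 (bin 011); offset now 26 = byte 3 bit 2; 6 bits remain
Read 5: bits[26:30] width=4 -> value=12 (bin 1100); offset now 30 = byte 3 bit 6; 2 bits remain
Read 6: bits[30:31] width=1 -> value=1 (bin 1); offset now 31 = byte 3 bit 7; 1 bits remain

Answer: 3 7 1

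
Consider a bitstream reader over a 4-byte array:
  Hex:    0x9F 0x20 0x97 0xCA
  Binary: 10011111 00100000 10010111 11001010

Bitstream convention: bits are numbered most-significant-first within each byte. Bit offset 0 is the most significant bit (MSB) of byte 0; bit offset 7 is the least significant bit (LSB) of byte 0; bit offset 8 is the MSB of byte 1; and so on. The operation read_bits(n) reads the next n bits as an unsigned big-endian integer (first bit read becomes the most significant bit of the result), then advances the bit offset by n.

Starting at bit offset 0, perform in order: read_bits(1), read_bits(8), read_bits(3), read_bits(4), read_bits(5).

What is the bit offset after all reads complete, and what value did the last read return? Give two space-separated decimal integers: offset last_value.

Read 1: bits[0:1] width=1 -> value=1 (bin 1); offset now 1 = byte 0 bit 1; 31 bits remain
Read 2: bits[1:9] width=8 -> value=62 (bin 00111110); offset now 9 = byte 1 bit 1; 23 bits remain
Read 3: bits[9:12] width=3 -> value=2 (bin 010); offset now 12 = byte 1 bit 4; 20 bits remain
Read 4: bits[12:16] width=4 -> value=0 (bin 0000); offset now 16 = byte 2 bit 0; 16 bits remain
Read 5: bits[16:21] width=5 -> value=18 (bin 10010); offset now 21 = byte 2 bit 5; 11 bits remain

Answer: 21 18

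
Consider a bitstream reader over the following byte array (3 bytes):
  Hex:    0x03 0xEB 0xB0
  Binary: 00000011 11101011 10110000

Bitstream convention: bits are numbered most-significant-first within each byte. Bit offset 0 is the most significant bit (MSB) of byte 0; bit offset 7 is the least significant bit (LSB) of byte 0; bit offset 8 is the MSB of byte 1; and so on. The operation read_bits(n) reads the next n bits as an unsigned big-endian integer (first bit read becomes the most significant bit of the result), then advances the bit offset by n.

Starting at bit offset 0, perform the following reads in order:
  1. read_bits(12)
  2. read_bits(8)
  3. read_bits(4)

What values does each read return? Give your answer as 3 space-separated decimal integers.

Answer: 62 187 0

Derivation:
Read 1: bits[0:12] width=12 -> value=62 (bin 000000111110); offset now 12 = byte 1 bit 4; 12 bits remain
Read 2: bits[12:20] width=8 -> value=187 (bin 10111011); offset now 20 = byte 2 bit 4; 4 bits remain
Read 3: bits[20:24] width=4 -> value=0 (bin 0000); offset now 24 = byte 3 bit 0; 0 bits remain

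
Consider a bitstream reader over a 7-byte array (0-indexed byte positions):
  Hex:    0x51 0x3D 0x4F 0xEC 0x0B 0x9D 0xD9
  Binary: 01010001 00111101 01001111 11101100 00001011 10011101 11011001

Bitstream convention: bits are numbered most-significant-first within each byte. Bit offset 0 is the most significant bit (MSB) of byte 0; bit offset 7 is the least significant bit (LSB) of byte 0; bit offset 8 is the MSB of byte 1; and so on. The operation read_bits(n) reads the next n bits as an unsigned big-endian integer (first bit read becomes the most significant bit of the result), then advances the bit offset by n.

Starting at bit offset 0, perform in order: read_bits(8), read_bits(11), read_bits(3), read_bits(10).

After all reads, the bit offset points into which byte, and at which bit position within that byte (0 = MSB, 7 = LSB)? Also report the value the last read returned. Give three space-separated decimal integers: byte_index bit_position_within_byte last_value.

Read 1: bits[0:8] width=8 -> value=81 (bin 01010001); offset now 8 = byte 1 bit 0; 48 bits remain
Read 2: bits[8:19] width=11 -> value=490 (bin 00111101010); offset now 19 = byte 2 bit 3; 37 bits remain
Read 3: bits[19:22] width=3 -> value=3 (bin 011); offset now 22 = byte 2 bit 6; 34 bits remain
Read 4: bits[22:32] width=10 -> value=1004 (bin 1111101100); offset now 32 = byte 4 bit 0; 24 bits remain

Answer: 4 0 1004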